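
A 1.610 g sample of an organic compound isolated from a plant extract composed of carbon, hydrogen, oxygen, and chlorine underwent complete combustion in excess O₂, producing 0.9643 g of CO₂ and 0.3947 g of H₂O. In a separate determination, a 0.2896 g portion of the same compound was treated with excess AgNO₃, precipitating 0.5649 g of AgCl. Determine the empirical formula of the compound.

mol C = 0.9643 g CO₂ ÷ 44.009 g/mol = 0.021911 mol
mol H = 2 × 0.3947 g H₂O ÷ 18.015 g/mol = 0.043819 mol
From the AgCl data: mol Cl per gram of compound = (0.5649 ÷ 143.318) ÷ 0.2896 = 0.013610 mol/g, so in the 1.610 g combustion sample mol Cl = 0.021913 mol
mass O = 1.610 − (0.26318 + 0.044170 + 0.77681) = 0.52584 g → mol O = 0.52584 ÷ 15.999 = 0.032867 mol
Divide by the smallest (0.021911 mol): C 1.000, H 2.000, Cl 1.000, O 1.500
Multiplying each by 2 gives whole numbers: C 2.00, H 4.00, Cl 2.00, O 3.00

C2H4Cl2O3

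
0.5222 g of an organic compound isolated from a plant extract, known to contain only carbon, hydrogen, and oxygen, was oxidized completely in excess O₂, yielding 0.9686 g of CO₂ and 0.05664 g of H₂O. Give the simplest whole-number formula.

C7H2O5

mol C = 0.9686 g CO₂ ÷ 44.009 g/mol = 0.022009 mol
mol H = 2 × 0.05664 g H₂O ÷ 18.015 g/mol = 0.0062881 mol
mass O = 0.5222 − (0.26435 + 0.0063384) = 0.25151 g → mol O = 0.25151 ÷ 15.999 = 0.015720 mol
Divide by the smallest (0.0062881 mol): C 3.500, H 1.000, O 2.500
Multiplying each by 2 gives whole numbers: C 7.00, H 2.00, O 5.00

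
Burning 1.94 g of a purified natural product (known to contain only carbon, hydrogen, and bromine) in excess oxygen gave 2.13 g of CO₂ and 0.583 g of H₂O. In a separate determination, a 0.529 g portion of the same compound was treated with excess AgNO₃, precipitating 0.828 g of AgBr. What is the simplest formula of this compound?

C3H4Br

mol C = 2.13 g CO₂ ÷ 44.009 g/mol = 0.04840 mol
mol H = 2 × 0.583 g H₂O ÷ 18.015 g/mol = 0.06472 mol
From the AgBr data: mol Br per gram of compound = (0.828 ÷ 187.772) ÷ 0.529 = 0.008336 mol/g, so in the 1.94 g combustion sample mol Br = 0.01617 mol
Divide by the smallest (0.01617 mol): C 2.993, H 4.002, Br 1.000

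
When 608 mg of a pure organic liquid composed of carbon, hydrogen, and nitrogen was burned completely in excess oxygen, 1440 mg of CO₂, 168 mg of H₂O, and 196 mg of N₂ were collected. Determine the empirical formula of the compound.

C7H4N3

mol C = 1.44 g CO₂ ÷ 44.009 g/mol = 0.03272 mol
mol H = 2 × 0.168 g H₂O ÷ 18.015 g/mol = 0.01865 mol
mol N = 2 × 0.196 g N₂ ÷ 28.014 g/mol = 0.01399 mol
Divide by the smallest (0.01399 mol): C 2.338, H 1.333, N 1.000
Multiplying each by 3 gives whole numbers: C 7.02, H 4.00, N 3.00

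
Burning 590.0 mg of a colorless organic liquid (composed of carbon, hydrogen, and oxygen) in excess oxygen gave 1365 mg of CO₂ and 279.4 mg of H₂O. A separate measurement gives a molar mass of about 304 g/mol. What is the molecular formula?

C16H16O6

mol C = 1.365 g CO₂ ÷ 44.009 g/mol = 0.031016 mol
mol H = 2 × 0.2794 g H₂O ÷ 18.015 g/mol = 0.031019 mol
mass O = 0.5900 − (0.37254 + 0.031267) = 0.18620 g → mol O = 0.18620 ÷ 15.999 = 0.011638 mol
Divide by the smallest (0.011638 mol): C 2.665, H 2.665, O 1.000
Multiplying each by 3 gives whole numbers: C 8.00, H 8.00, O 3.00
Empirical formula: C8H8O3
Empirical-formula mass = 152.15 g/mol; 304 ÷ 152.15 ≈ 2, so the molecular formula is C16H16O6.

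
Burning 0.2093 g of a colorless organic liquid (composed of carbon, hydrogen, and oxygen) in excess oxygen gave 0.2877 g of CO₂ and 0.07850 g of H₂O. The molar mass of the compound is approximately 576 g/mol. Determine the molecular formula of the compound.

C18H24O21

mol C = 0.2877 g CO₂ ÷ 44.009 g/mol = 0.0065373 mol
mol H = 2 × 0.07850 g H₂O ÷ 18.015 g/mol = 0.0087150 mol
mass O = 0.2093 − (0.078520 + 0.0087847) = 0.12200 g → mol O = 0.12200 ÷ 15.999 = 0.0076252 mol
Divide by the smallest (0.0065373 mol): C 1.000, H 1.333, O 1.166
Multiplying each by 6 gives whole numbers: C 6.00, H 8.00, O 7.00
Empirical formula: C6H8O7
Empirical-formula mass = 192.12 g/mol; 576 ÷ 192.12 ≈ 3, so the molecular formula is C18H24O21.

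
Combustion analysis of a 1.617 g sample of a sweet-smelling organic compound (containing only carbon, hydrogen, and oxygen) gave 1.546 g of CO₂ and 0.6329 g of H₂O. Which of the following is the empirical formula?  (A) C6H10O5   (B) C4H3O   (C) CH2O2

mol C = 1.546 g CO₂ ÷ 44.009 g/mol = 0.035129 mol
mol H = 2 × 0.6329 g H₂O ÷ 18.015 g/mol = 0.070264 mol
mass O = 1.617 − (0.42194 + 0.070826) = 1.1242 g → mol O = 1.1242 ÷ 15.999 = 0.070269 mol
Divide by the smallest (0.035129 mol): C 1.000, H 2.000, O 2.000

(C) CH2O2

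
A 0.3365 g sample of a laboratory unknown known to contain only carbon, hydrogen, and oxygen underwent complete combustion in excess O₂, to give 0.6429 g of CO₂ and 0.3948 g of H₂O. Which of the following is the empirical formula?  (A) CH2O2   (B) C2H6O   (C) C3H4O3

mol C = 0.6429 g CO₂ ÷ 44.009 g/mol = 0.014608 mol
mol H = 2 × 0.3948 g H₂O ÷ 18.015 g/mol = 0.043830 mol
mass O = 0.3365 − (0.17546 + 0.044181) = 0.11686 g → mol O = 0.11686 ÷ 15.999 = 0.0073041 mol
Divide by the smallest (0.0073041 mol): C 2.000, H 6.001, O 1.000

(B) C2H6O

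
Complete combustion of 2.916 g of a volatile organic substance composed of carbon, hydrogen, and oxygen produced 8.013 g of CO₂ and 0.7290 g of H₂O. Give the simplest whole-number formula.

mol C = 8.013 g CO₂ ÷ 44.009 g/mol = 0.18208 mol
mol H = 2 × 0.7290 g H₂O ÷ 18.015 g/mol = 0.080933 mol
mass O = 2.916 − (2.1869 + 0.081580) = 0.64750 g → mol O = 0.64750 ÷ 15.999 = 0.040471 mol
Divide by the smallest (0.040471 mol): C 4.499, H 2.000, O 1.000
Multiplying each by 2 gives whole numbers: C 9.00, H 4.00, O 2.00

C9H4O2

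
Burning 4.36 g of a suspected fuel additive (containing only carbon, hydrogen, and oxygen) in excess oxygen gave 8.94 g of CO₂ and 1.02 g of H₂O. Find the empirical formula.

mol C = 8.94 g CO₂ ÷ 44.009 g/mol = 0.2031 mol
mol H = 2 × 1.02 g H₂O ÷ 18.015 g/mol = 0.1132 mol
mass O = 4.36 − (2.440 + 0.1141) = 1.806 g → mol O = 1.806 ÷ 15.999 = 0.1129 mol
Divide by the smallest (0.1129 mol): C 1.800, H 1.003, O 1.000
Multiplying each by 5 gives whole numbers: C 9.00, H 5.02, O 5.00

C9H5O5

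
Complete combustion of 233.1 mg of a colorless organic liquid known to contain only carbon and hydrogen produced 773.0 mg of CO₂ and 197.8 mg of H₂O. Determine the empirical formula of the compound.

C4H5

mol C = 0.7730 g CO₂ ÷ 44.009 g/mol = 0.017565 mol
mol H = 2 × 0.1978 g H₂O ÷ 18.015 g/mol = 0.021959 mol
Divide by the smallest (0.017565 mol): C 1.000, H 1.250
Multiplying each by 4 gives whole numbers: C 4.00, H 5.00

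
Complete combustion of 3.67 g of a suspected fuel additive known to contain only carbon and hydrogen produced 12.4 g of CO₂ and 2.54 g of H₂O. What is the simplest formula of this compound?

mol C = 12.4 g CO₂ ÷ 44.009 g/mol = 0.2818 mol
mol H = 2 × 2.54 g H₂O ÷ 18.015 g/mol = 0.2820 mol
Divide by the smallest (0.2818 mol): C 1.000, H 1.001

CH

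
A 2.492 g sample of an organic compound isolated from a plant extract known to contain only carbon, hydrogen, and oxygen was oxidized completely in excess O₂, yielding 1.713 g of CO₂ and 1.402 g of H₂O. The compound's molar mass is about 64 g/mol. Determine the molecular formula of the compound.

CH4O3

mol C = 1.713 g CO₂ ÷ 44.009 g/mol = 0.038924 mol
mol H = 2 × 1.402 g H₂O ÷ 18.015 g/mol = 0.15565 mol
mass O = 2.492 − (0.46751 + 0.15689) = 1.8676 g → mol O = 1.8676 ÷ 15.999 = 0.11673 mol
Divide by the smallest (0.038924 mol): C 1.000, H 3.999, O 2.999
Empirical formula: CH4O3
Empirical-formula mass = 64.04 g/mol; 64 ÷ 64.04 ≈ 1, so the molecular formula is CH4O3.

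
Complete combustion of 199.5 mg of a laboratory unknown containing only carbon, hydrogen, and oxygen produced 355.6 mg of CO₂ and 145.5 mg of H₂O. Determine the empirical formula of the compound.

mol C = 0.3556 g CO₂ ÷ 44.009 g/mol = 0.0080802 mol
mol H = 2 × 0.1455 g H₂O ÷ 18.015 g/mol = 0.016153 mol
mass O = 0.1995 − (0.097051 + 0.016282) = 0.086167 g → mol O = 0.086167 ÷ 15.999 = 0.0053858 mol
Divide by the smallest (0.0053858 mol): C 1.500, H 2.999, O 1.000
Multiplying each by 2 gives whole numbers: C 3.00, H 6.00, O 2.00

C3H6O2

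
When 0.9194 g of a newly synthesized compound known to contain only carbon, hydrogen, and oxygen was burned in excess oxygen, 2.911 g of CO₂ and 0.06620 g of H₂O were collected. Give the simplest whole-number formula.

C9HO

mol C = 2.911 g CO₂ ÷ 44.009 g/mol = 0.066146 mol
mol H = 2 × 0.06620 g H₂O ÷ 18.015 g/mol = 0.0073494 mol
mass O = 0.9194 − (0.79447 + 0.0074082) = 0.11752 g → mol O = 0.11752 ÷ 15.999 = 0.0073453 mol
Divide by the smallest (0.0073453 mol): C 9.005, H 1.001, O 1.000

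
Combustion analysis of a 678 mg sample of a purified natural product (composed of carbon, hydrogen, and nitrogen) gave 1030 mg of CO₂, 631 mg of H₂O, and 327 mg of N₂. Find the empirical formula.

mol C = 1.03 g CO₂ ÷ 44.009 g/mol = 0.02340 mol
mol H = 2 × 0.631 g H₂O ÷ 18.015 g/mol = 0.07005 mol
mol N = 2 × 0.327 g N₂ ÷ 28.014 g/mol = 0.02335 mol
Divide by the smallest (0.02335 mol): C 1.003, H 3.001, N 1.000

CH3N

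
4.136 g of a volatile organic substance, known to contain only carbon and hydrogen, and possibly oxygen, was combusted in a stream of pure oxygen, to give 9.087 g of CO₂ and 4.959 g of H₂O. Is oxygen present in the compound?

mol C = 9.087 g CO₂ ÷ 44.009 g/mol = 0.20648 mol
mol H = 2 × 4.959 g H₂O ÷ 18.015 g/mol = 0.55054 mol
C and H account for only 3.0350 g of the 4.136 g sample; the remaining 1.1010 g must be oxygen.

yes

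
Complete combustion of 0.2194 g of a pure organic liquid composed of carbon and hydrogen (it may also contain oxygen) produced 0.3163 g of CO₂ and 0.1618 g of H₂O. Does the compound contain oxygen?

mol C = 0.3163 g CO₂ ÷ 44.009 g/mol = 0.0071872 mol
mol H = 2 × 0.1618 g H₂O ÷ 18.015 g/mol = 0.017963 mol
C and H account for only 0.10443 g of the 0.2194 g sample; the remaining 0.11497 g must be oxygen.

yes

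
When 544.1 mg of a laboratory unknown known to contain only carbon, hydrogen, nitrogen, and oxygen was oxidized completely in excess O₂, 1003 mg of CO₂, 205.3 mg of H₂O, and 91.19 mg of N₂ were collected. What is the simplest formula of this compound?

C7H7N2O3

mol C = 1.003 g CO₂ ÷ 44.009 g/mol = 0.022791 mol
mol H = 2 × 0.2053 g H₂O ÷ 18.015 g/mol = 0.022792 mol
mol N = 2 × 0.09119 g N₂ ÷ 28.014 g/mol = 0.0065103 mol
mass O = 0.5441 − (0.27374 + 0.022974 + 0.091190) = 0.15620 g → mol O = 0.15620 ÷ 15.999 = 0.0097628 mol
Divide by the smallest (0.0065103 mol): C 3.501, H 3.501, N 1.000, O 1.500
Multiplying each by 2 gives whole numbers: C 7.00, H 7.00, N 2.00, O 3.00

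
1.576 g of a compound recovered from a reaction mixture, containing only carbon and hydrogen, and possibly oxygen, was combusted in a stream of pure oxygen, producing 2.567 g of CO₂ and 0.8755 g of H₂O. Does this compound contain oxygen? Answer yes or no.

yes

mol C = 2.567 g CO₂ ÷ 44.009 g/mol = 0.058329 mol
mol H = 2 × 0.8755 g H₂O ÷ 18.015 g/mol = 0.097197 mol
C and H account for only 0.79856 g of the 1.576 g sample; the remaining 0.77744 g must be oxygen.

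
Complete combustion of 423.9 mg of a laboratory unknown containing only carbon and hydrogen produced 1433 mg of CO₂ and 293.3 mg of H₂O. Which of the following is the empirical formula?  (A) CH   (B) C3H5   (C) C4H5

(A) CH

mol C = 1.433 g CO₂ ÷ 44.009 g/mol = 0.032562 mol
mol H = 2 × 0.2933 g H₂O ÷ 18.015 g/mol = 0.032562 mol
Divide by the smallest (0.032562 mol): C 1.000, H 1.000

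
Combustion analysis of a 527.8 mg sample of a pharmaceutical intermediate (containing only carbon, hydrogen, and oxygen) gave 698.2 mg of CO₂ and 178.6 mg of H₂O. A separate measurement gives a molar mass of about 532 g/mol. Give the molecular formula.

mol C = 0.6982 g CO₂ ÷ 44.009 g/mol = 0.015865 mol
mol H = 2 × 0.1786 g H₂O ÷ 18.015 g/mol = 0.019828 mol
mass O = 0.5278 − (0.19055 + 0.019987) = 0.31726 g → mol O = 0.31726 ÷ 15.999 = 0.019830 mol
Divide by the smallest (0.015865 mol): C 1.000, H 1.250, O 1.250
Multiplying each by 4 gives whole numbers: C 4.00, H 5.00, O 5.00
Empirical formula: C4H5O5
Empirical-formula mass = 133.08 g/mol; 532 ÷ 133.08 ≈ 4, so the molecular formula is C16H20O20.

C16H20O20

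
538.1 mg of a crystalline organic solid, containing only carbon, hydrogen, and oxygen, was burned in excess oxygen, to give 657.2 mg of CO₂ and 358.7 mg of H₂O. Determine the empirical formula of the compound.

C3H8O4

mol C = 0.6572 g CO₂ ÷ 44.009 g/mol = 0.014933 mol
mol H = 2 × 0.3587 g H₂O ÷ 18.015 g/mol = 0.039822 mol
mass O = 0.5381 − (0.17936 + 0.040141) = 0.31860 g → mol O = 0.31860 ÷ 15.999 = 0.019913 mol
Divide by the smallest (0.014933 mol): C 1.000, H 2.667, O 1.333
Multiplying each by 3 gives whole numbers: C 3.00, H 8.00, O 4.00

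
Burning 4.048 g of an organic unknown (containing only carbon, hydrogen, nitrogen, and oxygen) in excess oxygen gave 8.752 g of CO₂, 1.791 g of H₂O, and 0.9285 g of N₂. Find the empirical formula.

mol C = 8.752 g CO₂ ÷ 44.009 g/mol = 0.19887 mol
mol H = 2 × 1.791 g H₂O ÷ 18.015 g/mol = 0.19883 mol
mol N = 2 × 0.9285 g N₂ ÷ 28.014 g/mol = 0.066288 mol
mass O = 4.048 − (2.3886 + 0.20042 + 0.92850) = 0.53047 g → mol O = 0.53047 ÷ 15.999 = 0.033156 mol
Divide by the smallest (0.033156 mol): C 5.998, H 5.997, N 1.999, O 1.000

C6H6N2O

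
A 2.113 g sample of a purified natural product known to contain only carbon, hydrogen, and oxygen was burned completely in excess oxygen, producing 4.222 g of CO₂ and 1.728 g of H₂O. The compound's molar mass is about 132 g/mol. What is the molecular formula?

C6H12O3

mol C = 4.222 g CO₂ ÷ 44.009 g/mol = 0.095935 mol
mol H = 2 × 1.728 g H₂O ÷ 18.015 g/mol = 0.19184 mol
mass O = 2.113 − (1.1523 + 0.19337) = 0.76735 g → mol O = 0.76735 ÷ 15.999 = 0.047962 mol
Divide by the smallest (0.047962 mol): C 2.000, H 4.000, O 1.000
Empirical formula: C2H4O
Empirical-formula mass = 44.05 g/mol; 132 ÷ 44.05 ≈ 3, so the molecular formula is C6H12O3.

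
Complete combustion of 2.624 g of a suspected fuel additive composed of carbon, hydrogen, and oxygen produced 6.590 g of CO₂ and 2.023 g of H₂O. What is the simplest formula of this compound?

mol C = 6.590 g CO₂ ÷ 44.009 g/mol = 0.14974 mol
mol H = 2 × 2.023 g H₂O ÷ 18.015 g/mol = 0.22459 mol
mass O = 2.624 − (1.7986 + 0.22639) = 0.59906 g → mol O = 0.59906 ÷ 15.999 = 0.037444 mol
Divide by the smallest (0.037444 mol): C 3.999, H 5.998, O 1.000

C4H6O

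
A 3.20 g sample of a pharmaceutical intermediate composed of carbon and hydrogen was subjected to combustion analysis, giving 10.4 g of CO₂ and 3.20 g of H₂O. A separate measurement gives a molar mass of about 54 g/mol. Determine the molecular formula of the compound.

mol C = 10.4 g CO₂ ÷ 44.009 g/mol = 0.2363 mol
mol H = 2 × 3.20 g H₂O ÷ 18.015 g/mol = 0.3553 mol
Divide by the smallest (0.2363 mol): C 1.000, H 1.503
Multiplying each by 2 gives whole numbers: C 2.00, H 3.01
Empirical formula: C2H3
Empirical-formula mass = 27.05 g/mol; 54 ÷ 27.05 ≈ 2, so the molecular formula is C4H6.

C4H6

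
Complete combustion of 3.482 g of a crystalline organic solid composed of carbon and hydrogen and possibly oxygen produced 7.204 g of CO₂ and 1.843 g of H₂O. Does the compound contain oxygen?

yes

mol C = 7.204 g CO₂ ÷ 44.009 g/mol = 0.16369 mol
mol H = 2 × 1.843 g H₂O ÷ 18.015 g/mol = 0.20461 mol
C and H account for only 2.1724 g of the 3.482 g sample; the remaining 1.3096 g must be oxygen.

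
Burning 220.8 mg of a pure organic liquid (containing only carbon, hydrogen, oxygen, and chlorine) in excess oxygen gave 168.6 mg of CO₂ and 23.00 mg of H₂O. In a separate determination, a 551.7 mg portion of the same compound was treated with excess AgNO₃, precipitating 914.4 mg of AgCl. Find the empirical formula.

mol C = 0.1686 g CO₂ ÷ 44.009 g/mol = 0.0038310 mol
mol H = 2 × 0.02300 g H₂O ÷ 18.015 g/mol = 0.0025534 mol
From the AgCl data: mol Cl per gram of compound = (0.9144 ÷ 143.318) ÷ 0.5517 = 0.011565 mol/g, so in the 0.2208 g combustion sample mol Cl = 0.0025535 mol
mass O = 0.2208 − (0.046015 + 0.0025739 + 0.090521) = 0.081691 g → mol O = 0.081691 ÷ 15.999 = 0.0051060 mol
Divide by the smallest (0.0025534 mol): C 1.500, H 1.000, Cl 1.000, O 2.000
Multiplying each by 2 gives whole numbers: C 3.00, H 2.00, Cl 2.00, O 4.00

C3H2Cl2O4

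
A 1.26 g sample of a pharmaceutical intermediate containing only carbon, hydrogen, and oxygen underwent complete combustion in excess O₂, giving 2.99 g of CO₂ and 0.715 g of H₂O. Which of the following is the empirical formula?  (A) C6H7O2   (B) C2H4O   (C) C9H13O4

(A) C6H7O2

mol C = 2.99 g CO₂ ÷ 44.009 g/mol = 0.06794 mol
mol H = 2 × 0.715 g H₂O ÷ 18.015 g/mol = 0.07938 mol
mass O = 1.26 − (0.8160 + 0.08001) = 0.3640 g → mol O = 0.3640 ÷ 15.999 = 0.02275 mol
Divide by the smallest (0.02275 mol): C 2.987, H 3.489, O 1.000
Multiplying each by 2 gives whole numbers: C 5.97, H 6.98, O 2.00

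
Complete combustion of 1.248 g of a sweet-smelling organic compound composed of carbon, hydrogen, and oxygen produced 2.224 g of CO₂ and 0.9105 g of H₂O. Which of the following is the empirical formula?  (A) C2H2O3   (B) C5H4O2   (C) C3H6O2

mol C = 2.224 g CO₂ ÷ 44.009 g/mol = 0.050535 mol
mol H = 2 × 0.9105 g H₂O ÷ 18.015 g/mol = 0.10108 mol
mass O = 1.248 − (0.60698 + 0.10189) = 0.53913 g → mol O = 0.53913 ÷ 15.999 = 0.033698 mol
Divide by the smallest (0.033698 mol): C 1.500, H 3.000, O 1.000
Multiplying each by 2 gives whole numbers: C 3.00, H 6.00, O 2.00

(C) C3H6O2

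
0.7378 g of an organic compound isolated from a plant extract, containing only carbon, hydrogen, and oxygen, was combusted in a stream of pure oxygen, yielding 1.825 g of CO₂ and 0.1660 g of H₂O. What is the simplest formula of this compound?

mol C = 1.825 g CO₂ ÷ 44.009 g/mol = 0.041469 mol
mol H = 2 × 0.1660 g H₂O ÷ 18.015 g/mol = 0.018429 mol
mass O = 0.7378 − (0.49808 + 0.018577) = 0.22114 g → mol O = 0.22114 ÷ 15.999 = 0.013822 mol
Divide by the smallest (0.013822 mol): C 3.000, H 1.333, O 1.000
Multiplying each by 3 gives whole numbers: C 9.00, H 4.00, O 3.00

C9H4O3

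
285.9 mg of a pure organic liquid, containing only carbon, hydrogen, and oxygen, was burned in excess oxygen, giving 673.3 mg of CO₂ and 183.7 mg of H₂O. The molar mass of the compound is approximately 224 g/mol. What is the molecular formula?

mol C = 0.6733 g CO₂ ÷ 44.009 g/mol = 0.015299 mol
mol H = 2 × 0.1837 g H₂O ÷ 18.015 g/mol = 0.020394 mol
mass O = 0.2859 − (0.18376 + 0.020557) = 0.081585 g → mol O = 0.081585 ÷ 15.999 = 0.0050994 mol
Divide by the smallest (0.0050994 mol): C 3.000, H 3.999, O 1.000
Empirical formula: C3H4O
Empirical-formula mass = 56.06 g/mol; 224 ÷ 56.06 ≈ 4, so the molecular formula is C12H16O4.

C12H16O4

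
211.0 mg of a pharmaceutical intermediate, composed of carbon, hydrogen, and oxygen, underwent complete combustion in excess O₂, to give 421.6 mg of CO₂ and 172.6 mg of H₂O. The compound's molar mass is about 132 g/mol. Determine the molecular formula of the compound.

mol C = 0.4216 g CO₂ ÷ 44.009 g/mol = 0.0095799 mol
mol H = 2 × 0.1726 g H₂O ÷ 18.015 g/mol = 0.019162 mol
mass O = 0.2110 − (0.11506 + 0.019315) = 0.076621 g → mol O = 0.076621 ÷ 15.999 = 0.0047891 mol
Divide by the smallest (0.0047891 mol): C 2.000, H 4.001, O 1.000
Empirical formula: C2H4O
Empirical-formula mass = 44.05 g/mol; 132 ÷ 44.05 ≈ 3, so the molecular formula is C6H12O3.

C6H12O3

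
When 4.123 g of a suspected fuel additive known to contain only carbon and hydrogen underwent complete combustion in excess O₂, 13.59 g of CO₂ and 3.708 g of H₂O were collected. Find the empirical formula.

C3H4

mol C = 13.59 g CO₂ ÷ 44.009 g/mol = 0.30880 mol
mol H = 2 × 3.708 g H₂O ÷ 18.015 g/mol = 0.41166 mol
Divide by the smallest (0.30880 mol): C 1.000, H 1.333
Multiplying each by 3 gives whole numbers: C 3.00, H 4.00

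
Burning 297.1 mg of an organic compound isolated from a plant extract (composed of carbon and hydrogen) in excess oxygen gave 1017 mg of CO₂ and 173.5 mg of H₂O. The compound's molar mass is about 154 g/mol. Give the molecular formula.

C12H10

mol C = 1.017 g CO₂ ÷ 44.009 g/mol = 0.023109 mol
mol H = 2 × 0.1735 g H₂O ÷ 18.015 g/mol = 0.019262 mol
Divide by the smallest (0.019262 mol): C 1.200, H 1.000
Multiplying each by 5 gives whole numbers: C 6.00, H 5.00
Empirical formula: C6H5
Empirical-formula mass = 77.11 g/mol; 154 ÷ 77.11 ≈ 2, so the molecular formula is C12H10.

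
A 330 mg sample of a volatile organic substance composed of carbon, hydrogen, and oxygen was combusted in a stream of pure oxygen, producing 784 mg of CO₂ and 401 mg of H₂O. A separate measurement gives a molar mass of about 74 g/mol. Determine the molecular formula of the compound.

C4H10O

mol C = 0.784 g CO₂ ÷ 44.009 g/mol = 0.01781 mol
mol H = 2 × 0.401 g H₂O ÷ 18.015 g/mol = 0.04452 mol
mass O = 0.330 − (0.2140 + 0.04487) = 0.07115 g → mol O = 0.07115 ÷ 15.999 = 0.004447 mol
Divide by the smallest (0.004447 mol): C 4.006, H 10.010, O 1.000
Empirical formula: C4H10O
Empirical-formula mass = 74.12 g/mol; 74 ÷ 74.12 ≈ 1, so the molecular formula is C4H10O.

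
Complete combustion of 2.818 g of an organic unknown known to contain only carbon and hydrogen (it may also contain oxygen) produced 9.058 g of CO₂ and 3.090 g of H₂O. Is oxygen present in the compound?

no

mol C = 9.058 g CO₂ ÷ 44.009 g/mol = 0.20582 mol
mol H = 2 × 3.090 g H₂O ÷ 18.015 g/mol = 0.34305 mol
C and H together account for 2.8179 g — essentially the entire 2.818 g sample — so the compound contains no oxygen.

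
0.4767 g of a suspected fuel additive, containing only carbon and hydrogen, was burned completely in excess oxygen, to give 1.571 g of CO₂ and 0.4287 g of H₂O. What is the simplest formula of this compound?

C3H4

mol C = 1.571 g CO₂ ÷ 44.009 g/mol = 0.035697 mol
mol H = 2 × 0.4287 g H₂O ÷ 18.015 g/mol = 0.047594 mol
Divide by the smallest (0.035697 mol): C 1.000, H 1.333
Multiplying each by 3 gives whole numbers: C 3.00, H 4.00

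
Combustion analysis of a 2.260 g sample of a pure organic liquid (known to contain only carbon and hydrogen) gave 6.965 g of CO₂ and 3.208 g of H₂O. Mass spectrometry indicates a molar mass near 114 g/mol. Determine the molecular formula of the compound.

C8H18

mol C = 6.965 g CO₂ ÷ 44.009 g/mol = 0.15826 mol
mol H = 2 × 3.208 g H₂O ÷ 18.015 g/mol = 0.35615 mol
Divide by the smallest (0.15826 mol): C 1.000, H 2.250
Multiplying each by 4 gives whole numbers: C 4.00, H 9.00
Empirical formula: C4H9
Empirical-formula mass = 57.12 g/mol; 114 ÷ 57.12 ≈ 2, so the molecular formula is C8H18.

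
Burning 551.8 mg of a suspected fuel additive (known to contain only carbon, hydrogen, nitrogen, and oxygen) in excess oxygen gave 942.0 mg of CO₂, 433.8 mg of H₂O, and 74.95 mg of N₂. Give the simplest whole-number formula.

mol C = 0.9420 g CO₂ ÷ 44.009 g/mol = 0.021405 mol
mol H = 2 × 0.4338 g H₂O ÷ 18.015 g/mol = 0.048160 mol
mol N = 2 × 0.07495 g N₂ ÷ 28.014 g/mol = 0.0053509 mol
mass O = 0.5518 − (0.25709 + 0.048545 + 0.074950) = 0.17121 g → mol O = 0.17121 ÷ 15.999 = 0.010701 mol
Divide by the smallest (0.0053509 mol): C 4.000, H 9.000, N 1.000, O 2.000

C4H9NO2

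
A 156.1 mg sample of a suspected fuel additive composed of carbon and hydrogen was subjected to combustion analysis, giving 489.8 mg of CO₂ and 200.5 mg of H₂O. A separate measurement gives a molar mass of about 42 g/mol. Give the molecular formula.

C3H6

mol C = 0.4898 g CO₂ ÷ 44.009 g/mol = 0.011130 mol
mol H = 2 × 0.2005 g H₂O ÷ 18.015 g/mol = 0.022259 mol
Divide by the smallest (0.011130 mol): C 1.000, H 2.000
Empirical formula: CH2
Empirical-formula mass = 14.03 g/mol; 42 ÷ 14.03 ≈ 3, so the molecular formula is C3H6.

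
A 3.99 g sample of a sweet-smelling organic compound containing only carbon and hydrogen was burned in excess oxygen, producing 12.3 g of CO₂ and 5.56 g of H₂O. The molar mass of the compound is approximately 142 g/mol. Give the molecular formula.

C10H22

mol C = 12.3 g CO₂ ÷ 44.009 g/mol = 0.2795 mol
mol H = 2 × 5.56 g H₂O ÷ 18.015 g/mol = 0.6173 mol
Divide by the smallest (0.2795 mol): C 1.000, H 2.209
Multiplying each by 5 gives whole numbers: C 5.00, H 11.04
Empirical formula: C5H11
Empirical-formula mass = 71.14 g/mol; 142 ÷ 71.14 ≈ 2, so the molecular formula is C10H22.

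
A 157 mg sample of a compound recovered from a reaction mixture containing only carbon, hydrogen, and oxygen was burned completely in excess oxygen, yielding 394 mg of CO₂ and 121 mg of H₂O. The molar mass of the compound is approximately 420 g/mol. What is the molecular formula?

C24H36O6

mol C = 0.394 g CO₂ ÷ 44.009 g/mol = 0.008953 mol
mol H = 2 × 0.121 g H₂O ÷ 18.015 g/mol = 0.01343 mol
mass O = 0.157 − (0.1075 + 0.01354) = 0.03593 g → mol O = 0.03593 ÷ 15.999 = 0.002246 mol
Divide by the smallest (0.002246 mol): C 3.987, H 5.982, O 1.000
Empirical formula: C4H6O
Empirical-formula mass = 70.09 g/mol; 420 ÷ 70.09 ≈ 6, so the molecular formula is C24H36O6.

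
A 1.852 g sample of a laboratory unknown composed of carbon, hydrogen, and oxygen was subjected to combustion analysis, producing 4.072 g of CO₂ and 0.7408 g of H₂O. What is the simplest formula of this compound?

mol C = 4.072 g CO₂ ÷ 44.009 g/mol = 0.092527 mol
mol H = 2 × 0.7408 g H₂O ÷ 18.015 g/mol = 0.082243 mol
mass O = 1.852 − (1.1113 + 0.082901) = 0.65776 g → mol O = 0.65776 ÷ 15.999 = 0.041113 mol
Divide by the smallest (0.041113 mol): C 2.251, H 2.000, O 1.000
Multiplying each by 4 gives whole numbers: C 9.00, H 8.00, O 4.00

C9H8O4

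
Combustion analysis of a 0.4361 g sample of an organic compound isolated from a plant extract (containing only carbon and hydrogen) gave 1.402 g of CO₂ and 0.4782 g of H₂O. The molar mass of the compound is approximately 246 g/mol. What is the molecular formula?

C18H30

mol C = 1.402 g CO₂ ÷ 44.009 g/mol = 0.031857 mol
mol H = 2 × 0.4782 g H₂O ÷ 18.015 g/mol = 0.053089 mol
Divide by the smallest (0.031857 mol): C 1.000, H 1.666
Multiplying each by 3 gives whole numbers: C 3.00, H 5.00
Empirical formula: C3H5
Empirical-formula mass = 41.07 g/mol; 246 ÷ 41.07 ≈ 6, so the molecular formula is C18H30.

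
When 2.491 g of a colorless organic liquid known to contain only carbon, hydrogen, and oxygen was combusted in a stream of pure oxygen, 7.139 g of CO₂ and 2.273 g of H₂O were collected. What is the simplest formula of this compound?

mol C = 7.139 g CO₂ ÷ 44.009 g/mol = 0.16222 mol
mol H = 2 × 2.273 g H₂O ÷ 18.015 g/mol = 0.25235 mol
mass O = 2.491 − (1.9484 + 0.25436) = 0.28825 g → mol O = 0.28825 ÷ 15.999 = 0.018017 mol
Divide by the smallest (0.018017 mol): C 9.004, H 14.006, O 1.000

C9H14O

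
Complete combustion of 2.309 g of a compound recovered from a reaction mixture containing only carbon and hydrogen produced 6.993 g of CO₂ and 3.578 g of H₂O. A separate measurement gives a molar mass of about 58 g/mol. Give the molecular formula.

mol C = 6.993 g CO₂ ÷ 44.009 g/mol = 0.15890 mol
mol H = 2 × 3.578 g H₂O ÷ 18.015 g/mol = 0.39722 mol
Divide by the smallest (0.15890 mol): C 1.000, H 2.500
Multiplying each by 2 gives whole numbers: C 2.00, H 5.00
Empirical formula: C2H5
Empirical-formula mass = 29.06 g/mol; 58 ÷ 29.06 ≈ 2, so the molecular formula is C4H10.

C4H10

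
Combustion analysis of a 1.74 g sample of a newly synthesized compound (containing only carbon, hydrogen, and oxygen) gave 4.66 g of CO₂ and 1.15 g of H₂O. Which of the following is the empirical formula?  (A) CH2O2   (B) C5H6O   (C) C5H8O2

mol C = 4.66 g CO₂ ÷ 44.009 g/mol = 0.1059 mol
mol H = 2 × 1.15 g H₂O ÷ 18.015 g/mol = 0.1277 mol
mass O = 1.74 − (1.272 + 0.1287) = 0.3395 g → mol O = 0.3395 ÷ 15.999 = 0.02122 mol
Divide by the smallest (0.02122 mol): C 4.990, H 6.017, O 1.000

(B) C5H6O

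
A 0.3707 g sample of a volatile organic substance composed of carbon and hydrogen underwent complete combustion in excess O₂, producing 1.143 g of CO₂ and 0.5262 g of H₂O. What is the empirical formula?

mol C = 1.143 g CO₂ ÷ 44.009 g/mol = 0.025972 mol
mol H = 2 × 0.5262 g H₂O ÷ 18.015 g/mol = 0.058418 mol
Divide by the smallest (0.025972 mol): C 1.000, H 2.249
Multiplying each by 4 gives whole numbers: C 4.00, H 9.00

C4H9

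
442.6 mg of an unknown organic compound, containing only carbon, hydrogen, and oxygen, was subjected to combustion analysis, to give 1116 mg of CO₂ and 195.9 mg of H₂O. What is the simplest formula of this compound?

C7H6O2

mol C = 1.116 g CO₂ ÷ 44.009 g/mol = 0.025358 mol
mol H = 2 × 0.1959 g H₂O ÷ 18.015 g/mol = 0.021749 mol
mass O = 0.4426 − (0.30458 + 0.021923) = 0.11610 g → mol O = 0.11610 ÷ 15.999 = 0.0072565 mol
Divide by the smallest (0.0072565 mol): C 3.495, H 2.997, O 1.000
Multiplying each by 2 gives whole numbers: C 6.99, H 5.99, O 2.00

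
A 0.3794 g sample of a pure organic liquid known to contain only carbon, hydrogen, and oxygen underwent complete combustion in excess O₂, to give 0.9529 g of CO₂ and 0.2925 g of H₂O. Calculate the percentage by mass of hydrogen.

8.63%

mol C = 0.9529 g CO₂ ÷ 44.009 g/mol = 0.021652 mol
mol H = 2 × 0.2925 g H₂O ÷ 18.015 g/mol = 0.032473 mol
mass O = 0.3794 − (0.26007 + 0.032733) = 0.086600 g → mol O = 0.086600 ÷ 15.999 = 0.0054129 mol
mass % H = 0.032733 g ÷ 0.3794 g × 100%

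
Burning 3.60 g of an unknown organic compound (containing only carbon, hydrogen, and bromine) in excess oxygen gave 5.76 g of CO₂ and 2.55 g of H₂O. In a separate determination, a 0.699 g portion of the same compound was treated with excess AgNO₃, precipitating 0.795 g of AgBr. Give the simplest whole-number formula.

C6H13Br

mol C = 5.76 g CO₂ ÷ 44.009 g/mol = 0.1309 mol
mol H = 2 × 2.55 g H₂O ÷ 18.015 g/mol = 0.2831 mol
From the AgBr data: mol Br per gram of compound = (0.795 ÷ 187.772) ÷ 0.699 = 0.006057 mol/g, so in the 3.60 g combustion sample mol Br = 0.02181 mol
Divide by the smallest (0.02181 mol): C 6.002, H 12.983, Br 1.000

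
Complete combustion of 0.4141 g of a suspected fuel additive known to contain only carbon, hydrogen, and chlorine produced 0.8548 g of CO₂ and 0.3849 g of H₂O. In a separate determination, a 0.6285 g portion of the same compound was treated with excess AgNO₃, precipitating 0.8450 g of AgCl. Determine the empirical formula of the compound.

mol C = 0.8548 g CO₂ ÷ 44.009 g/mol = 0.019423 mol
mol H = 2 × 0.3849 g H₂O ÷ 18.015 g/mol = 0.042731 mol
From the AgCl data: mol Cl per gram of compound = (0.8450 ÷ 143.318) ÷ 0.6285 = 0.0093810 mol/g, so in the 0.4141 g combustion sample mol Cl = 0.0038847 mol
Divide by the smallest (0.0038847 mol): C 5.000, H 11.000, Cl 1.000

C5H11Cl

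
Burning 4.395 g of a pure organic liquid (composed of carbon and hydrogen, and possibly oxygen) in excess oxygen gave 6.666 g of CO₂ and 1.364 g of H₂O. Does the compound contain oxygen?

yes

mol C = 6.666 g CO₂ ÷ 44.009 g/mol = 0.15147 mol
mol H = 2 × 1.364 g H₂O ÷ 18.015 g/mol = 0.15143 mol
C and H account for only 1.9719 g of the 4.395 g sample; the remaining 2.4231 g must be oxygen.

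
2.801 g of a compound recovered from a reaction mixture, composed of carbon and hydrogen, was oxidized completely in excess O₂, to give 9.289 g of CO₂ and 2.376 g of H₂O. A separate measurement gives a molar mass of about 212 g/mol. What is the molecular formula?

C16H20

mol C = 9.289 g CO₂ ÷ 44.009 g/mol = 0.21107 mol
mol H = 2 × 2.376 g H₂O ÷ 18.015 g/mol = 0.26378 mol
Divide by the smallest (0.21107 mol): C 1.000, H 1.250
Multiplying each by 4 gives whole numbers: C 4.00, H 5.00
Empirical formula: C4H5
Empirical-formula mass = 53.08 g/mol; 212 ÷ 53.08 ≈ 4, so the molecular formula is C16H20.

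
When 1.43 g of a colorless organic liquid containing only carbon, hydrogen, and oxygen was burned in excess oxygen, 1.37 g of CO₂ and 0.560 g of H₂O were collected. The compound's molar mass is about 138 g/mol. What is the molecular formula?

C3H6O6

mol C = 1.37 g CO₂ ÷ 44.009 g/mol = 0.03113 mol
mol H = 2 × 0.560 g H₂O ÷ 18.015 g/mol = 0.06217 mol
mass O = 1.43 − (0.3739 + 0.06267) = 0.9934 g → mol O = 0.9934 ÷ 15.999 = 0.06209 mol
Divide by the smallest (0.03113 mol): C 1.000, H 1.997, O 1.995
Empirical formula: CH2O2
Empirical-formula mass = 46.02 g/mol; 138 ÷ 46.02 ≈ 3, so the molecular formula is C3H6O6.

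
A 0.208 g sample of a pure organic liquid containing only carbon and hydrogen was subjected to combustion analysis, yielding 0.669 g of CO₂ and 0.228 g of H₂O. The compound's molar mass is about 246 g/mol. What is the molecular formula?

mol C = 0.669 g CO₂ ÷ 44.009 g/mol = 0.01520 mol
mol H = 2 × 0.228 g H₂O ÷ 18.015 g/mol = 0.02531 mol
Divide by the smallest (0.01520 mol): C 1.000, H 1.665
Multiplying each by 3 gives whole numbers: C 3.00, H 5.00
Empirical formula: C3H5
Empirical-formula mass = 41.07 g/mol; 246 ÷ 41.07 ≈ 6, so the molecular formula is C18H30.

C18H30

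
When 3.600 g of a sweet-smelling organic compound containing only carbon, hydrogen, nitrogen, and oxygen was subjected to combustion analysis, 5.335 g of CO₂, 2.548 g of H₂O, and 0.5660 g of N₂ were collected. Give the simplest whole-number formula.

mol C = 5.335 g CO₂ ÷ 44.009 g/mol = 0.12123 mol
mol H = 2 × 2.548 g H₂O ÷ 18.015 g/mol = 0.28288 mol
mol N = 2 × 0.5660 g N₂ ÷ 28.014 g/mol = 0.040408 mol
mass O = 3.600 − (1.4560 + 0.28514 + 0.56600) = 1.2928 g → mol O = 1.2928 ÷ 15.999 = 0.080807 mol
Divide by the smallest (0.040408 mol): C 3.000, H 7.000, N 1.000, O 2.000

C3H7NO2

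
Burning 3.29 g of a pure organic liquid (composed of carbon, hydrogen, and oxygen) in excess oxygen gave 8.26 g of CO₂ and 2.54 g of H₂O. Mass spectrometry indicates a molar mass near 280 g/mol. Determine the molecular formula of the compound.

mol C = 8.26 g CO₂ ÷ 44.009 g/mol = 0.1877 mol
mol H = 2 × 2.54 g H₂O ÷ 18.015 g/mol = 0.2820 mol
mass O = 3.29 − (2.254 + 0.2842) = 0.7514 g → mol O = 0.7514 ÷ 15.999 = 0.04697 mol
Divide by the smallest (0.04697 mol): C 3.996, H 6.004, O 1.000
Empirical formula: C4H6O
Empirical-formula mass = 70.09 g/mol; 280 ÷ 70.09 ≈ 4, so the molecular formula is C16H24O4.

C16H24O4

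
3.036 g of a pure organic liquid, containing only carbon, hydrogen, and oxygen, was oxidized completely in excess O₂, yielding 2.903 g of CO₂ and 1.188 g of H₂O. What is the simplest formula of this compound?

mol C = 2.903 g CO₂ ÷ 44.009 g/mol = 0.065964 mol
mol H = 2 × 1.188 g H₂O ÷ 18.015 g/mol = 0.13189 mol
mass O = 3.036 − (0.79229 + 0.13295) = 2.1108 g → mol O = 2.1108 ÷ 15.999 = 0.13193 mol
Divide by the smallest (0.065964 mol): C 1.000, H 1.999, O 2.000

CH2O2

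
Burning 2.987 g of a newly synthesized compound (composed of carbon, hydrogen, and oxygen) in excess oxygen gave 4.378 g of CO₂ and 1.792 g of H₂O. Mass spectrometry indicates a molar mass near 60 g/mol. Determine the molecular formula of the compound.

mol C = 4.378 g CO₂ ÷ 44.009 g/mol = 0.099480 mol
mol H = 2 × 1.792 g H₂O ÷ 18.015 g/mol = 0.19895 mol
mass O = 2.987 − (1.1949 + 0.20054) = 1.5916 g → mol O = 1.5916 ÷ 15.999 = 0.099482 mol
Divide by the smallest (0.099480 mol): C 1.000, H 2.000, O 1.000
Empirical formula: CH2O
Empirical-formula mass = 30.03 g/mol; 60 ÷ 30.03 ≈ 2, so the molecular formula is C2H4O2.

C2H4O2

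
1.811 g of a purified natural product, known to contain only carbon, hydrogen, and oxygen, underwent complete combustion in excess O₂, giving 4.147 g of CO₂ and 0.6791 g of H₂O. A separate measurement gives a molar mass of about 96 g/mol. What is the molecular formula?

mol C = 4.147 g CO₂ ÷ 44.009 g/mol = 0.094231 mol
mol H = 2 × 0.6791 g H₂O ÷ 18.015 g/mol = 0.075393 mol
mass O = 1.811 − (1.1318 + 0.075996) = 0.60320 g → mol O = 0.60320 ÷ 15.999 = 0.037702 mol
Divide by the smallest (0.037702 mol): C 2.499, H 2.000, O 1.000
Multiplying each by 2 gives whole numbers: C 5.00, H 4.00, O 2.00
Empirical formula: C5H4O2
Empirical-formula mass = 96.08 g/mol; 96 ÷ 96.08 ≈ 1, so the molecular formula is C5H4O2.

C5H4O2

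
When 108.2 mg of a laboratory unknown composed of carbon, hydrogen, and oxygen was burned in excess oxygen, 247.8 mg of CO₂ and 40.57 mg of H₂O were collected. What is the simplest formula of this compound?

C5H4O2

mol C = 0.2478 g CO₂ ÷ 44.009 g/mol = 0.0056307 mol
mol H = 2 × 0.04057 g H₂O ÷ 18.015 g/mol = 0.0045040 mol
mass O = 0.1082 − (0.067630 + 0.0045401) = 0.036030 g → mol O = 0.036030 ÷ 15.999 = 0.0022520 mol
Divide by the smallest (0.0022520 mol): C 2.500, H 2.000, O 1.000
Multiplying each by 2 gives whole numbers: C 5.00, H 4.00, O 2.00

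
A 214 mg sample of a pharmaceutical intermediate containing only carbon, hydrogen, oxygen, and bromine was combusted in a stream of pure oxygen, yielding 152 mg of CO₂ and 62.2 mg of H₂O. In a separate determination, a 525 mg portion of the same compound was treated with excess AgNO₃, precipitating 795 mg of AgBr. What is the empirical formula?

C2H4BrO

mol C = 0.152 g CO₂ ÷ 44.009 g/mol = 0.003454 mol
mol H = 2 × 0.0622 g H₂O ÷ 18.015 g/mol = 0.006905 mol
From the AgBr data: mol Br per gram of compound = (0.795 ÷ 187.772) ÷ 0.525 = 0.008064 mol/g, so in the 0.214 g combustion sample mol Br = 0.001726 mol
mass O = 0.214 − (0.04148 + 0.006961 + 0.1379) = 0.02766 g → mol O = 0.02766 ÷ 15.999 = 0.001729 mol
Divide by the smallest (0.001726 mol): C 2.001, H 4.001, Br 1.000, O 1.002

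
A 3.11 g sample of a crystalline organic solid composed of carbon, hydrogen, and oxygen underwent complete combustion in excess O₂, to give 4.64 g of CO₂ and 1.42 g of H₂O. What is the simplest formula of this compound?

C2H3O2

mol C = 4.64 g CO₂ ÷ 44.009 g/mol = 0.1054 mol
mol H = 2 × 1.42 g H₂O ÷ 18.015 g/mol = 0.1576 mol
mass O = 3.11 − (1.266 + 0.1589) = 1.685 g → mol O = 1.685 ÷ 15.999 = 0.1053 mol
Divide by the smallest (0.1053 mol): C 1.001, H 1.497, O 1.000
Multiplying each by 2 gives whole numbers: C 2.00, H 2.99, O 2.00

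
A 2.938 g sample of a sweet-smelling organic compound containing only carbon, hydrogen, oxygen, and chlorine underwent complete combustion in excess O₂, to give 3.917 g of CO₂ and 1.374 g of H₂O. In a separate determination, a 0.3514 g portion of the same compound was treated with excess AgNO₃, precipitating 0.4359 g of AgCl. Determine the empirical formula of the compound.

C7H12Cl2O4

mol C = 3.917 g CO₂ ÷ 44.009 g/mol = 0.089005 mol
mol H = 2 × 1.374 g H₂O ÷ 18.015 g/mol = 0.15254 mol
From the AgCl data: mol Cl per gram of compound = (0.4359 ÷ 143.318) ÷ 0.3514 = 0.0086553 mol/g, so in the 2.938 g combustion sample mol Cl = 0.025429 mol
mass O = 2.938 − (1.0690 + 0.15376 + 0.90147) = 0.81373 g → mol O = 0.81373 ÷ 15.999 = 0.050862 mol
Divide by the smallest (0.025429 mol): C 3.500, H 5.999, Cl 1.000, O 2.000
Multiplying each by 2 gives whole numbers: C 7.00, H 12.00, Cl 2.00, O 4.00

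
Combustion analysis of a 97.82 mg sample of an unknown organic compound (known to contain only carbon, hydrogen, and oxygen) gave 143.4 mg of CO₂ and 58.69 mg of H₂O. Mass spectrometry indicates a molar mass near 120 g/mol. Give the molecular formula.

C4H8O4

mol C = 0.1434 g CO₂ ÷ 44.009 g/mol = 0.0032584 mol
mol H = 2 × 0.05869 g H₂O ÷ 18.015 g/mol = 0.0065157 mol
mass O = 0.09782 − (0.039137 + 0.0065678) = 0.052115 g → mol O = 0.052115 ÷ 15.999 = 0.0032574 mol
Divide by the smallest (0.0032574 mol): C 1.000, H 2.000, O 1.000
Empirical formula: CH2O
Empirical-formula mass = 30.03 g/mol; 120 ÷ 30.03 ≈ 4, so the molecular formula is C4H8O4.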